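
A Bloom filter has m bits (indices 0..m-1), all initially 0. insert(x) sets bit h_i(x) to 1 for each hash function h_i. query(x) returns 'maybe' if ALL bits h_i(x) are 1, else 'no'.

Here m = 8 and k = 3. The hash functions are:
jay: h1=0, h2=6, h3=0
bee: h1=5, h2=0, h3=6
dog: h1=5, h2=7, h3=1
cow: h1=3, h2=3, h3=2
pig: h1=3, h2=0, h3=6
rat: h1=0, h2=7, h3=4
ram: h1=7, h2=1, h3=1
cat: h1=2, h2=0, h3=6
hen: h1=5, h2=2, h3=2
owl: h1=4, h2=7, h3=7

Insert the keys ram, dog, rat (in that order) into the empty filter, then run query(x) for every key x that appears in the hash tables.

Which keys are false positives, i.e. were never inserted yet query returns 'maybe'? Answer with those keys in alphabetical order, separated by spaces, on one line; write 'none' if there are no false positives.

Answer: owl

Derivation:
Start: bits=00000000
After insert 'ram': sets bits 1 7 -> bits=01000001
After insert 'dog': sets bits 1 5 7 -> bits=01000101
After insert 'rat': sets bits 0 4 7 -> bits=11001101
Not inserted: bee cat cow hen jay owl pig — query each against bits=11001101:
query bee: checks bit0=1, bit5=1, bit6=0 (has a 0) -> no => not a false positive
query cat: checks bit0=1, bit2=0, bit6=0 (has a 0) -> no => not a false positive
query cow: checks bit2=0, bit3=0 (has a 0) -> no => not a false positive
query hen: checks bit2=0, bit5=1 (has a 0) -> no => not a false positive
query jay: checks bit0=1, bit6=0 (has a 0) -> no => not a false positive
query owl: checks bit4=1, bit7=1 (all 1) -> maybe => FALSE POSITIVE
query pig: checks bit0=1, bit3=0, bit6=0 (has a 0) -> no => not a false positive
False positives (alphabetical): owl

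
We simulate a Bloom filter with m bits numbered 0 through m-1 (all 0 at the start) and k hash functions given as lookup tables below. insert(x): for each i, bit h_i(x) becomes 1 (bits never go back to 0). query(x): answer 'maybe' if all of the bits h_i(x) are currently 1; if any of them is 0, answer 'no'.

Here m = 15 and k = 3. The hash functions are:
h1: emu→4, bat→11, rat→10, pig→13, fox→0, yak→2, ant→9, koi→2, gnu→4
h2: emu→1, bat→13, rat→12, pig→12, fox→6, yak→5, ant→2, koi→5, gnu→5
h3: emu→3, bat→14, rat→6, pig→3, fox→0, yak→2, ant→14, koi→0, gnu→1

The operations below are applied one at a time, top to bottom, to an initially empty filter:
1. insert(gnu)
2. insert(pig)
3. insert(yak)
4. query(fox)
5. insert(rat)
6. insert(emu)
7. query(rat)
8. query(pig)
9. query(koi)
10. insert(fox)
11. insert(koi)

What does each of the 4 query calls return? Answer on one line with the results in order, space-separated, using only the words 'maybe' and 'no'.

Start: bits=000000000000000
Op 1: insert gnu -> sets bits 1 4 5 -> bits=010011000000000
Op 2: insert pig -> sets bits 3 12 13 -> bits=010111000000110
Op 3: insert yak -> sets bits 2 5 -> bits=011111000000110
Op 4: query fox -> checks bit0=0, bit6=0 (has a 0) -> no
Op 5: insert rat -> sets bits 6 10 12 -> bits=011111100010110
Op 6: insert emu -> sets bits 1 3 4 -> bits=011111100010110
Op 7: query rat -> checks bit6=1, bit10=1, bit12=1 (all 1) -> maybe
Op 8: query pig -> checks bit3=1, bit12=1, bit13=1 (all 1) -> maybe
Op 9: query koi -> checks bit0=0, bit2=1, bit5=1 (has a 0) -> no
Op 10: insert fox -> sets bits 0 6 -> bits=111111100010110
Op 11: insert koi -> sets bits 0 2 5 -> bits=111111100010110
Query results in order: no maybe maybe no

Answer: no maybe maybe no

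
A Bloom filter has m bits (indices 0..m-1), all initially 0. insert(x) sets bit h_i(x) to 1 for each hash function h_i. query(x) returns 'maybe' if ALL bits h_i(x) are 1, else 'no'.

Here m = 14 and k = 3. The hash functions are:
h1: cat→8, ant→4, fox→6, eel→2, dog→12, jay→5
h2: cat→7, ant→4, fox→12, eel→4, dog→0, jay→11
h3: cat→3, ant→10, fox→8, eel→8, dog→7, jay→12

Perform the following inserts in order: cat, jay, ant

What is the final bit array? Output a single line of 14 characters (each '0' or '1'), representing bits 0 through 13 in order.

Answer: 00011101101110

Derivation:
Start: bits=00000000000000
After insert 'cat': sets bits 3 7 8 -> bits=00010001100000
After insert 'jay': sets bits 5 11 12 -> bits=00010101100110
After insert 'ant': sets bits 4 10 -> bits=00011101101110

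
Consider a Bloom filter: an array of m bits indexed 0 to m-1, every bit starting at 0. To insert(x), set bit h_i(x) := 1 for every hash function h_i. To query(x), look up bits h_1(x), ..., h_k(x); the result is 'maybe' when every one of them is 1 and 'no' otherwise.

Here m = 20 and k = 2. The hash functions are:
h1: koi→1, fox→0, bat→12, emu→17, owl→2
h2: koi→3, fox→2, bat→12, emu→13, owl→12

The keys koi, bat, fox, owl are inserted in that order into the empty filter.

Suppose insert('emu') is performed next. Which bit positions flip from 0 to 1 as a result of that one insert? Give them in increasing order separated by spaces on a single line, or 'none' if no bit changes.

Answer: 13 17

Derivation:
Start: bits=00000000000000000000
After insert 'koi': sets bits 1 3 -> bits=01010000000000000000
After insert 'bat': sets bits 12 -> bits=01010000000010000000
After insert 'fox': sets bits 0 2 -> bits=11110000000010000000
After insert 'owl': sets bits 2 12 -> bits=11110000000010000000
insert 'emu' would touch bits 13 17; currently bit13=0, bit17=0
Bits that are 0 among those (would change 0->1): 13 17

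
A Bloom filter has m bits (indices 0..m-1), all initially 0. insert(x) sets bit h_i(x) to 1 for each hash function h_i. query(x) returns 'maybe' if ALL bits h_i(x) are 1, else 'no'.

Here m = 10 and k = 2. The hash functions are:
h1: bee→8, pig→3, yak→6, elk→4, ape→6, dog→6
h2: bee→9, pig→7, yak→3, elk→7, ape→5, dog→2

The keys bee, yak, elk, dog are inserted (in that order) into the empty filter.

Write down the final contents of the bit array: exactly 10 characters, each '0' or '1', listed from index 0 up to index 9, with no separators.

Start: bits=0000000000
After insert 'bee': sets bits 8 9 -> bits=0000000011
After insert 'yak': sets bits 3 6 -> bits=0001001011
After insert 'elk': sets bits 4 7 -> bits=0001101111
After insert 'dog': sets bits 2 6 -> bits=0011101111

Answer: 0011101111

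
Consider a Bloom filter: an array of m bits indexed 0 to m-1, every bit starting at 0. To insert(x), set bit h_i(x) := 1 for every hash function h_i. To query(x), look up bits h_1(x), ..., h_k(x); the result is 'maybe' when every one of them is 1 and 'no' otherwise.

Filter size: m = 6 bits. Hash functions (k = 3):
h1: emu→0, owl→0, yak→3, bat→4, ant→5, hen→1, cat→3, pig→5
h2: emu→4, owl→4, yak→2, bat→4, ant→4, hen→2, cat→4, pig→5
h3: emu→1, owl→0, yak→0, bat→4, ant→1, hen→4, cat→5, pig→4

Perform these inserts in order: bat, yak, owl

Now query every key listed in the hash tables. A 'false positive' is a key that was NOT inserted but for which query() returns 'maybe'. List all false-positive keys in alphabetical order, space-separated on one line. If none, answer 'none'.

Answer: none

Derivation:
Start: bits=000000
After insert 'bat': sets bits 4 -> bits=000010
After insert 'yak': sets bits 0 2 3 -> bits=101110
After insert 'owl': sets bits 0 4 -> bits=101110
Not inserted: ant cat emu hen pig — query each against bits=101110:
query ant: checks bit1=0, bit4=1, bit5=0 (has a 0) -> no => not a false positive
query cat: checks bit3=1, bit4=1, bit5=0 (has a 0) -> no => not a false positive
query emu: checks bit0=1, bit1=0, bit4=1 (has a 0) -> no => not a false positive
query hen: checks bit1=0, bit2=1, bit4=1 (has a 0) -> no => not a false positive
query pig: checks bit4=1, bit5=0 (has a 0) -> no => not a false positive
False positives (alphabetical): none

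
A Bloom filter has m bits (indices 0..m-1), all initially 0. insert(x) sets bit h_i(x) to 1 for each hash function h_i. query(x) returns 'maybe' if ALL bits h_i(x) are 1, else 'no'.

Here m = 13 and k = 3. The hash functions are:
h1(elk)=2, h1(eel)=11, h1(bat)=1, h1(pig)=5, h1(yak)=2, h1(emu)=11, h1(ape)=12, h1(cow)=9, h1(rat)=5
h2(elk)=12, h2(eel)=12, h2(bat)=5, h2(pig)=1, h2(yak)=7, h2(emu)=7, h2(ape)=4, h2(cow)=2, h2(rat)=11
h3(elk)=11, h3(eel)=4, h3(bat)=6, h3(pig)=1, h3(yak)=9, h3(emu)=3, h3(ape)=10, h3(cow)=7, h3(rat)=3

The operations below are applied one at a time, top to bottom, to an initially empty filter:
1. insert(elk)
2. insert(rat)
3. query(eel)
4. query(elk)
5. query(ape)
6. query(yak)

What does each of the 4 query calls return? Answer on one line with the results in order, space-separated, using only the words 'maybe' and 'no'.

Answer: no maybe no no

Derivation:
Start: bits=0000000000000
Op 1: insert elk -> sets bits 2 11 12 -> bits=0010000000011
Op 2: insert rat -> sets bits 3 5 11 -> bits=0011010000011
Op 3: query eel -> checks bit4=0, bit11=1, bit12=1 (has a 0) -> no
Op 4: query elk -> checks bit2=1, bit11=1, bit12=1 (all 1) -> maybe
Op 5: query ape -> checks bit4=0, bit10=0, bit12=1 (has a 0) -> no
Op 6: query yak -> checks bit2=1, bit7=0, bit9=0 (has a 0) -> no
Query results in order: no maybe no no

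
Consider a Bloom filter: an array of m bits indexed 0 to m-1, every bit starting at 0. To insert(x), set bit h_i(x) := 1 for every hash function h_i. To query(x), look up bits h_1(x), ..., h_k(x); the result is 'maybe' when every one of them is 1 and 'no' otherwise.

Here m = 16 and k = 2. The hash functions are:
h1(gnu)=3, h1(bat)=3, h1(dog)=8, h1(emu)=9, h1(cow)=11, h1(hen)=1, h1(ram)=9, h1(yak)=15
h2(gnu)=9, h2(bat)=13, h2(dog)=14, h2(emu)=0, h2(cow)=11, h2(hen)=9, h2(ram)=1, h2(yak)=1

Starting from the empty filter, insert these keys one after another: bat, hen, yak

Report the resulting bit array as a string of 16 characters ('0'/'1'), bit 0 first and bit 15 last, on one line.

Answer: 0101000001000101

Derivation:
Start: bits=0000000000000000
After insert 'bat': sets bits 3 13 -> bits=0001000000000100
After insert 'hen': sets bits 1 9 -> bits=0101000001000100
After insert 'yak': sets bits 1 15 -> bits=0101000001000101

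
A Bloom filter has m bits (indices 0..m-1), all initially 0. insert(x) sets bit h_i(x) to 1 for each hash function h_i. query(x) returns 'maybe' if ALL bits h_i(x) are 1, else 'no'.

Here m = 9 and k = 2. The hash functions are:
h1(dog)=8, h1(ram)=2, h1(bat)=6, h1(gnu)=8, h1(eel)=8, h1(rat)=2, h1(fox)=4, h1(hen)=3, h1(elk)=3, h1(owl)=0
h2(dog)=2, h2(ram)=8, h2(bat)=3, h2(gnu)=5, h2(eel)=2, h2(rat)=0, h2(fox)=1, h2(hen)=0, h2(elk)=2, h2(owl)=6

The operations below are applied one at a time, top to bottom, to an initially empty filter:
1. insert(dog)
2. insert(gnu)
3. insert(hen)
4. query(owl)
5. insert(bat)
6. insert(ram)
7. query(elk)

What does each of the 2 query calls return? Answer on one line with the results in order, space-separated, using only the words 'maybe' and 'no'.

Start: bits=000000000
Op 1: insert dog -> sets bits 2 8 -> bits=001000001
Op 2: insert gnu -> sets bits 5 8 -> bits=001001001
Op 3: insert hen -> sets bits 0 3 -> bits=101101001
Op 4: query owl -> checks bit0=1, bit6=0 (has a 0) -> no
Op 5: insert bat -> sets bits 3 6 -> bits=101101101
Op 6: insert ram -> sets bits 2 8 -> bits=101101101
Op 7: query elk -> checks bit2=1, bit3=1 (all 1) -> maybe
Query results in order: no maybe

Answer: no maybe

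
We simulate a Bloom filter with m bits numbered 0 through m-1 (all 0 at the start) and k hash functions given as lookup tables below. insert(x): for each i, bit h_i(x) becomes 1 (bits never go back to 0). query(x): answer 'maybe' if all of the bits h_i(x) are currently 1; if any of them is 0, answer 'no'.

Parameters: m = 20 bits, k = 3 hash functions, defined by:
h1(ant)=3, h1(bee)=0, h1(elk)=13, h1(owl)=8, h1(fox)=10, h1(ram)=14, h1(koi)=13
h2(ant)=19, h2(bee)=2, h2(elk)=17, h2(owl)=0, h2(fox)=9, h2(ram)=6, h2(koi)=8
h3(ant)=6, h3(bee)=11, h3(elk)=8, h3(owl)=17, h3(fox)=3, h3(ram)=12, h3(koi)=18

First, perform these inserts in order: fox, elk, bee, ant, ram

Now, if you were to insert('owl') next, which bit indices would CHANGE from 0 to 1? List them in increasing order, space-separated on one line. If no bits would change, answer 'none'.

Start: bits=00000000000000000000
After insert 'fox': sets bits 3 9 10 -> bits=00010000011000000000
After insert 'elk': sets bits 8 13 17 -> bits=00010000111001000100
After insert 'bee': sets bits 0 2 11 -> bits=10110000111101000100
After insert 'ant': sets bits 3 6 19 -> bits=10110010111101000101
After insert 'ram': sets bits 6 12 14 -> bits=10110010111111100101
insert 'owl' would touch bits 0 8 17; currently bit0=1, bit8=1, bit17=1
Bits that are 0 among those (would change 0->1): none

Answer: none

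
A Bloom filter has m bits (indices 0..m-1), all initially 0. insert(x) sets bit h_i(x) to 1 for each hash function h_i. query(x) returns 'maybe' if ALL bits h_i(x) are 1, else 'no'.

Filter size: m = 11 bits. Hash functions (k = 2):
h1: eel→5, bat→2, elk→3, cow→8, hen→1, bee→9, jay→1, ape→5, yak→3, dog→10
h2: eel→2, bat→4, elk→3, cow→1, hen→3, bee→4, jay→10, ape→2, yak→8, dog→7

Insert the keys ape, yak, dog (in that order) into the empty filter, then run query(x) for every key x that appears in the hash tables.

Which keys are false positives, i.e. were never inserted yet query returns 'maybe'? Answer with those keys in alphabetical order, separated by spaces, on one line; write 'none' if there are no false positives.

Start: bits=00000000000
After insert 'ape': sets bits 2 5 -> bits=00100100000
After insert 'yak': sets bits 3 8 -> bits=00110100100
After insert 'dog': sets bits 7 10 -> bits=00110101101
Not inserted: bat bee cow eel elk hen jay — query each against bits=00110101101:
query bat: checks bit2=1, bit4=0 (has a 0) -> no => not a false positive
query bee: checks bit4=0, bit9=0 (has a 0) -> no => not a false positive
query cow: checks bit1=0, bit8=1 (has a 0) -> no => not a false positive
query eel: checks bit2=1, bit5=1 (all 1) -> maybe => FALSE POSITIVE
query elk: checks bit3=1 (all 1) -> maybe => FALSE POSITIVE
query hen: checks bit1=0, bit3=1 (has a 0) -> no => not a false positive
query jay: checks bit1=0, bit10=1 (has a 0) -> no => not a false positive
False positives (alphabetical): eel elk

Answer: eel elk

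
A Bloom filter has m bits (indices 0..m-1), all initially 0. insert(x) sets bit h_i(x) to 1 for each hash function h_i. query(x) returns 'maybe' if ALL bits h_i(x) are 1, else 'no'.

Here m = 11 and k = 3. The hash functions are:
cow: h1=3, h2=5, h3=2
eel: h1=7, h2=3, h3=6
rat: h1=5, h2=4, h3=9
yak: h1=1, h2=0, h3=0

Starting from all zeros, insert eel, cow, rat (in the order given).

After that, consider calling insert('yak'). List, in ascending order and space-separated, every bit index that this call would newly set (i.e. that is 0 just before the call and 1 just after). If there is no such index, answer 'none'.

Start: bits=00000000000
After insert 'eel': sets bits 3 6 7 -> bits=00010011000
After insert 'cow': sets bits 2 3 5 -> bits=00110111000
After insert 'rat': sets bits 4 5 9 -> bits=00111111010
insert 'yak' would touch bits 0 1; currently bit0=0, bit1=0
Bits that are 0 among those (would change 0->1): 0 1

Answer: 0 1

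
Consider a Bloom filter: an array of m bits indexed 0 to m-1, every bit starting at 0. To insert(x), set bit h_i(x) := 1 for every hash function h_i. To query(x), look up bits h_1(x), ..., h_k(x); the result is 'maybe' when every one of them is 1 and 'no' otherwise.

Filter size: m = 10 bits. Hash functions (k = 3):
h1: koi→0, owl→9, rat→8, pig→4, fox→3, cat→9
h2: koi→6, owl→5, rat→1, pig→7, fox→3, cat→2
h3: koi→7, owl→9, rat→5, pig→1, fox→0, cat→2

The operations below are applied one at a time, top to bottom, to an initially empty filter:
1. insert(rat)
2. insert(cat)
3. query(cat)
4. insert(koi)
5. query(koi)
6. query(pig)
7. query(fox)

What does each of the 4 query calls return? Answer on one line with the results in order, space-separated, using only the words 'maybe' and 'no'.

Start: bits=0000000000
Op 1: insert rat -> sets bits 1 5 8 -> bits=0100010010
Op 2: insert cat -> sets bits 2 9 -> bits=0110010011
Op 3: query cat -> checks bit2=1, bit9=1 (all 1) -> maybe
Op 4: insert koi -> sets bits 0 6 7 -> bits=1110011111
Op 5: query koi -> checks bit0=1, bit6=1, bit7=1 (all 1) -> maybe
Op 6: query pig -> checks bit1=1, bit4=0, bit7=1 (has a 0) -> no
Op 7: query fox -> checks bit0=1, bit3=0 (has a 0) -> no
Query results in order: maybe maybe no no

Answer: maybe maybe no no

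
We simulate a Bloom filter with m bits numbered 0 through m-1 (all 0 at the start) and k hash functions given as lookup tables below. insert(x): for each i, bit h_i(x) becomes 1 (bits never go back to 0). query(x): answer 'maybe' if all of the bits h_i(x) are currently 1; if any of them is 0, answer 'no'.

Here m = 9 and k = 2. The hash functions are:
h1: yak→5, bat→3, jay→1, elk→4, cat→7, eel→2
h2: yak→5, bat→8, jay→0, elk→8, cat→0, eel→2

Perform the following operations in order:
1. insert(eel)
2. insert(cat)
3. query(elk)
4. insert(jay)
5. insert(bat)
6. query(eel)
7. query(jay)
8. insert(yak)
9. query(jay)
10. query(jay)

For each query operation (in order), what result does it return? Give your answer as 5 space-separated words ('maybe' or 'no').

Answer: no maybe maybe maybe maybe

Derivation:
Start: bits=000000000
Op 1: insert eel -> sets bits 2 -> bits=001000000
Op 2: insert cat -> sets bits 0 7 -> bits=101000010
Op 3: query elk -> checks bit4=0, bit8=0 (has a 0) -> no
Op 4: insert jay -> sets bits 0 1 -> bits=111000010
Op 5: insert bat -> sets bits 3 8 -> bits=111100011
Op 6: query eel -> checks bit2=1 (all 1) -> maybe
Op 7: query jay -> checks bit0=1, bit1=1 (all 1) -> maybe
Op 8: insert yak -> sets bits 5 -> bits=111101011
Op 9: query jay -> checks bit0=1, bit1=1 (all 1) -> maybe
Op 10: query jay -> checks bit0=1, bit1=1 (all 1) -> maybe
Query results in order: no maybe maybe maybe maybe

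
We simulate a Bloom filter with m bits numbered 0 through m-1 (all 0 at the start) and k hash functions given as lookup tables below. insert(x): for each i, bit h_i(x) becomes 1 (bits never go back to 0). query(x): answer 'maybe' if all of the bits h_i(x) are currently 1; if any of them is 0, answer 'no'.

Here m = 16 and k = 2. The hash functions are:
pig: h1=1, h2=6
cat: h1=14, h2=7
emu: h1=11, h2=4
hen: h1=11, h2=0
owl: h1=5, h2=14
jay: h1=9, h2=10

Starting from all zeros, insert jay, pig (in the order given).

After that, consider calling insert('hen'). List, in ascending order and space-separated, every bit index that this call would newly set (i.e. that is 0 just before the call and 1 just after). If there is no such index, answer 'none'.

Start: bits=0000000000000000
After insert 'jay': sets bits 9 10 -> bits=0000000001100000
After insert 'pig': sets bits 1 6 -> bits=0100001001100000
insert 'hen' would touch bits 0 11; currently bit0=0, bit11=0
Bits that are 0 among those (would change 0->1): 0 11

Answer: 0 11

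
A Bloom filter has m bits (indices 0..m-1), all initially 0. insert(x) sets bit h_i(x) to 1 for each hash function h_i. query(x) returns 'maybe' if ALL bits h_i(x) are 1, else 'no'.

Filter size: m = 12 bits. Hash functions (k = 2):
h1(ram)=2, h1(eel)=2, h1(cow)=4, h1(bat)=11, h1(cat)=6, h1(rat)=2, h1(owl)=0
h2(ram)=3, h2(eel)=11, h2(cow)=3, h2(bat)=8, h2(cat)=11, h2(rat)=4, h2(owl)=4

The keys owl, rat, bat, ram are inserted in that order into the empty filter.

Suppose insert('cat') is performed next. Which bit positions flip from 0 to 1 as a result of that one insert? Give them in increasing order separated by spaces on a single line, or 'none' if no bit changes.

Answer: 6

Derivation:
Start: bits=000000000000
After insert 'owl': sets bits 0 4 -> bits=100010000000
After insert 'rat': sets bits 2 4 -> bits=101010000000
After insert 'bat': sets bits 8 11 -> bits=101010001001
After insert 'ram': sets bits 2 3 -> bits=101110001001
insert 'cat' would touch bits 6 11; currently bit6=0, bit11=1
Bits that are 0 among those (would change 0->1): 6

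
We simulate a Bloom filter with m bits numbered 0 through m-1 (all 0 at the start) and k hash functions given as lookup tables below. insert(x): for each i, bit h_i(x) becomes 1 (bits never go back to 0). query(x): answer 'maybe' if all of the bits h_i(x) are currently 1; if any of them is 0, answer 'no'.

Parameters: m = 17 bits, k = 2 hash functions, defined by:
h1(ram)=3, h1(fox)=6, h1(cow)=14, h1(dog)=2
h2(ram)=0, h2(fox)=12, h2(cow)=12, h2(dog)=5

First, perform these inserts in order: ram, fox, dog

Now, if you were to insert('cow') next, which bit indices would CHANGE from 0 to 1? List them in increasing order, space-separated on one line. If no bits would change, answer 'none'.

Start: bits=00000000000000000
After insert 'ram': sets bits 0 3 -> bits=10010000000000000
After insert 'fox': sets bits 6 12 -> bits=10010010000010000
After insert 'dog': sets bits 2 5 -> bits=10110110000010000
insert 'cow' would touch bits 12 14; currently bit12=1, bit14=0
Bits that are 0 among those (would change 0->1): 14

Answer: 14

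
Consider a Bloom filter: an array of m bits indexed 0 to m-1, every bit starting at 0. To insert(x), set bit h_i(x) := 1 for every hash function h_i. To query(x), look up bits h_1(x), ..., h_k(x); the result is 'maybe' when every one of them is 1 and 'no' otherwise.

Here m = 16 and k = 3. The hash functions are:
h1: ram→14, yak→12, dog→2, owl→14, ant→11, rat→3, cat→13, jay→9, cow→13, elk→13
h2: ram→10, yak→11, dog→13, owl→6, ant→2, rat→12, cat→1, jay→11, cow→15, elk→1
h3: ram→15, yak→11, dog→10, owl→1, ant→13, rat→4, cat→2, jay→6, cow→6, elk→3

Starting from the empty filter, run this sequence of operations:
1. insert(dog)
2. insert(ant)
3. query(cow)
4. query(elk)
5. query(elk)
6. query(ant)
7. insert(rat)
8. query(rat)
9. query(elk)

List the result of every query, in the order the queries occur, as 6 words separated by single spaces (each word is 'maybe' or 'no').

Start: bits=0000000000000000
Op 1: insert dog -> sets bits 2 10 13 -> bits=0010000000100100
Op 2: insert ant -> sets bits 2 11 13 -> bits=0010000000110100
Op 3: query cow -> checks bit6=0, bit13=1, bit15=0 (has a 0) -> no
Op 4: query elk -> checks bit1=0, bit3=0, bit13=1 (has a 0) -> no
Op 5: query elk -> checks bit1=0, bit3=0, bit13=1 (has a 0) -> no
Op 6: query ant -> checks bit2=1, bit11=1, bit13=1 (all 1) -> maybe
Op 7: insert rat -> sets bits 3 4 12 -> bits=0011100000111100
Op 8: query rat -> checks bit3=1, bit4=1, bit12=1 (all 1) -> maybe
Op 9: query elk -> checks bit1=0, bit3=1, bit13=1 (has a 0) -> no
Query results in order: no no no maybe maybe no

Answer: no no no maybe maybe no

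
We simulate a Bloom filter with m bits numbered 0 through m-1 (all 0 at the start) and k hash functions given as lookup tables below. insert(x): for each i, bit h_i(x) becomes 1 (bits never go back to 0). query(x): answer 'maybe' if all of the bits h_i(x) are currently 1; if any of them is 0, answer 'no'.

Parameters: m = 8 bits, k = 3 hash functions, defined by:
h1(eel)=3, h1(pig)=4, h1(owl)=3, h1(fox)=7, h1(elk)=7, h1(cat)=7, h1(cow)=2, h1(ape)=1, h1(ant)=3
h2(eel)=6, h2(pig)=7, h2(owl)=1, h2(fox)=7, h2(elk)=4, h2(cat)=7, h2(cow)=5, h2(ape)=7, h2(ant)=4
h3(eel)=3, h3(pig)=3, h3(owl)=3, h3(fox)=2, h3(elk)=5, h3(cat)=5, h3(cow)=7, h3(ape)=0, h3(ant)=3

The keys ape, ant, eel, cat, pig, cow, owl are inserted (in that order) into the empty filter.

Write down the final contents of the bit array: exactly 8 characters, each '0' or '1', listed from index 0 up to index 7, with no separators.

Start: bits=00000000
After insert 'ape': sets bits 0 1 7 -> bits=11000001
After insert 'ant': sets bits 3 4 -> bits=11011001
After insert 'eel': sets bits 3 6 -> bits=11011011
After insert 'cat': sets bits 5 7 -> bits=11011111
After insert 'pig': sets bits 3 4 7 -> bits=11011111
After insert 'cow': sets bits 2 5 7 -> bits=11111111
After insert 'owl': sets bits 1 3 -> bits=11111111

Answer: 11111111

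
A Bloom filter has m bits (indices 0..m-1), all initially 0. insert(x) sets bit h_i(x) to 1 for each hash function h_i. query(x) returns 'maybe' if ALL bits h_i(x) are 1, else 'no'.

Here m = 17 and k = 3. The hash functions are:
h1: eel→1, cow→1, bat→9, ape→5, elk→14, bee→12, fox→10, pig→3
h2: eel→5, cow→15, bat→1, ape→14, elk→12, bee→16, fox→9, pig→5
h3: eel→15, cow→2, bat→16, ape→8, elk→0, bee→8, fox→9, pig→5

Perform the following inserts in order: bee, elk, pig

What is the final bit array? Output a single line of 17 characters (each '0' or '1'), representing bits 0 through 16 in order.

Start: bits=00000000000000000
After insert 'bee': sets bits 8 12 16 -> bits=00000000100010001
After insert 'elk': sets bits 0 12 14 -> bits=10000000100010101
After insert 'pig': sets bits 3 5 -> bits=10010100100010101

Answer: 10010100100010101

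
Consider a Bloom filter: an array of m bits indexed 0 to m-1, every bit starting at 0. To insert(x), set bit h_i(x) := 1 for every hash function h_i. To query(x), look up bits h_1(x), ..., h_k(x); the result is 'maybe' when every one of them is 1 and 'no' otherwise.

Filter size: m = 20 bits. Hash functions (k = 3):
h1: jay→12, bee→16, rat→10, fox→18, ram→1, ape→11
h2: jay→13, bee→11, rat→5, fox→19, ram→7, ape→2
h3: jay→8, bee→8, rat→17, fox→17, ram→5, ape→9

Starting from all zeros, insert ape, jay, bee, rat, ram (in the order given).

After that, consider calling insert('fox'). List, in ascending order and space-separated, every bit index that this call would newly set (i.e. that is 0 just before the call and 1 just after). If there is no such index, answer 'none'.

Start: bits=00000000000000000000
After insert 'ape': sets bits 2 9 11 -> bits=00100000010100000000
After insert 'jay': sets bits 8 12 13 -> bits=00100000110111000000
After insert 'bee': sets bits 8 11 16 -> bits=00100000110111001000
After insert 'rat': sets bits 5 10 17 -> bits=00100100111111001100
After insert 'ram': sets bits 1 5 7 -> bits=01100101111111001100
insert 'fox' would touch bits 17 18 19; currently bit17=1, bit18=0, bit19=0
Bits that are 0 among those (would change 0->1): 18 19

Answer: 18 19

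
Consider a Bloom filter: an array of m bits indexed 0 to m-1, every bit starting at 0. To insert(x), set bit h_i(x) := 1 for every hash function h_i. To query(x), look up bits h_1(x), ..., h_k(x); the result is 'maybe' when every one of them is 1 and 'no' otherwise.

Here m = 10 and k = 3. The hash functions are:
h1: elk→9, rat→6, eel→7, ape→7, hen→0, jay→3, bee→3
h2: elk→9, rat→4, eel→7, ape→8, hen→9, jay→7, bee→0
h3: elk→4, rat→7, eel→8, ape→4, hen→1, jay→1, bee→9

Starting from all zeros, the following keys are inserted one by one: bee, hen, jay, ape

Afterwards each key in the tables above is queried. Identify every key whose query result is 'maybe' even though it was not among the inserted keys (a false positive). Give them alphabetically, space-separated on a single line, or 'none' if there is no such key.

Start: bits=0000000000
After insert 'bee': sets bits 0 3 9 -> bits=1001000001
After insert 'hen': sets bits 0 1 9 -> bits=1101000001
After insert 'jay': sets bits 1 3 7 -> bits=1101000101
After insert 'ape': sets bits 4 7 8 -> bits=1101100111
Not inserted: eel elk rat — query each against bits=1101100111:
query eel: checks bit7=1, bit8=1 (all 1) -> maybe => FALSE POSITIVE
query elk: checks bit4=1, bit9=1 (all 1) -> maybe => FALSE POSITIVE
query rat: checks bit4=1, bit6=0, bit7=1 (has a 0) -> no => not a false positive
False positives (alphabetical): eel elk

Answer: eel elk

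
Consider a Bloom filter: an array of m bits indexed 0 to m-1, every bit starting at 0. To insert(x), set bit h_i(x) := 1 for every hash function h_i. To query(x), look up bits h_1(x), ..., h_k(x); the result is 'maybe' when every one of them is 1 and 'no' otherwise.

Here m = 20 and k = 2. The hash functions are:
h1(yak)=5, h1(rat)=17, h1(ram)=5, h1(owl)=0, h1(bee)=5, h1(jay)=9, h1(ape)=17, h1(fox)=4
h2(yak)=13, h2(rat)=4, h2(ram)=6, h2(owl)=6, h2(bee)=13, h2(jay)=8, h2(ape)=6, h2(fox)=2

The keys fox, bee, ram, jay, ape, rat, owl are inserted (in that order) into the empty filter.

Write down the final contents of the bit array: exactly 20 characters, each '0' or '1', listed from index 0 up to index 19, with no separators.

Answer: 10101110110001000100

Derivation:
Start: bits=00000000000000000000
After insert 'fox': sets bits 2 4 -> bits=00101000000000000000
After insert 'bee': sets bits 5 13 -> bits=00101100000001000000
After insert 'ram': sets bits 5 6 -> bits=00101110000001000000
After insert 'jay': sets bits 8 9 -> bits=00101110110001000000
After insert 'ape': sets bits 6 17 -> bits=00101110110001000100
After insert 'rat': sets bits 4 17 -> bits=00101110110001000100
After insert 'owl': sets bits 0 6 -> bits=10101110110001000100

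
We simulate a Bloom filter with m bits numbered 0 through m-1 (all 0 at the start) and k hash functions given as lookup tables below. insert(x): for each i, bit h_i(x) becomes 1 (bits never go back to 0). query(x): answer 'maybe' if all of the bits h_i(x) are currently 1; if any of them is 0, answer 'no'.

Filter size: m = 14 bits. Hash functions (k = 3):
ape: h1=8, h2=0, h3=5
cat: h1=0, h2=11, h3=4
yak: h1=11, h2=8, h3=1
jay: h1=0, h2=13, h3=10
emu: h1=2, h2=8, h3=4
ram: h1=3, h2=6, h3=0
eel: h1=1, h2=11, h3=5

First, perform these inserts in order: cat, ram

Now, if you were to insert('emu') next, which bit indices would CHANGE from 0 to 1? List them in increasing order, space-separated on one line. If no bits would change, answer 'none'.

Start: bits=00000000000000
After insert 'cat': sets bits 0 4 11 -> bits=10001000000100
After insert 'ram': sets bits 0 3 6 -> bits=10011010000100
insert 'emu' would touch bits 2 4 8; currently bit2=0, bit4=1, bit8=0
Bits that are 0 among those (would change 0->1): 2 8

Answer: 2 8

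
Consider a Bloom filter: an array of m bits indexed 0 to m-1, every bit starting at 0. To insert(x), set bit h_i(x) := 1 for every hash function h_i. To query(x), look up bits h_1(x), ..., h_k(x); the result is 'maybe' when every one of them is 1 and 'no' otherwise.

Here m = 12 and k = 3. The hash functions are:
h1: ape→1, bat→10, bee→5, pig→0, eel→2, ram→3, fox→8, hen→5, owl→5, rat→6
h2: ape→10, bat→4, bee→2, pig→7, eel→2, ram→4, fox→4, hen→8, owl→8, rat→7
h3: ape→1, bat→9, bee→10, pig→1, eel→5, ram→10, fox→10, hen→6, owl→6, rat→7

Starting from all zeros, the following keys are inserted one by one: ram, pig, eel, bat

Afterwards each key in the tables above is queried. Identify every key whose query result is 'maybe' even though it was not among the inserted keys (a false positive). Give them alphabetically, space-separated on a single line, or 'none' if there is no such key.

Start: bits=000000000000
After insert 'ram': sets bits 3 4 10 -> bits=000110000010
After insert 'pig': sets bits 0 1 7 -> bits=110110010010
After insert 'eel': sets bits 2 5 -> bits=111111010010
After insert 'bat': sets bits 4 9 10 -> bits=111111010110
Not inserted: ape bee fox hen owl rat — query each against bits=111111010110:
query ape: checks bit1=1, bit10=1 (all 1) -> maybe => FALSE POSITIVE
query bee: checks bit2=1, bit5=1, bit10=1 (all 1) -> maybe => FALSE POSITIVE
query fox: checks bit4=1, bit8=0, bit10=1 (has a 0) -> no => not a false positive
query hen: checks bit5=1, bit6=0, bit8=0 (has a 0) -> no => not a false positive
query owl: checks bit5=1, bit6=0, bit8=0 (has a 0) -> no => not a false positive
query rat: checks bit6=0, bit7=1 (has a 0) -> no => not a false positive
False positives (alphabetical): ape bee

Answer: ape bee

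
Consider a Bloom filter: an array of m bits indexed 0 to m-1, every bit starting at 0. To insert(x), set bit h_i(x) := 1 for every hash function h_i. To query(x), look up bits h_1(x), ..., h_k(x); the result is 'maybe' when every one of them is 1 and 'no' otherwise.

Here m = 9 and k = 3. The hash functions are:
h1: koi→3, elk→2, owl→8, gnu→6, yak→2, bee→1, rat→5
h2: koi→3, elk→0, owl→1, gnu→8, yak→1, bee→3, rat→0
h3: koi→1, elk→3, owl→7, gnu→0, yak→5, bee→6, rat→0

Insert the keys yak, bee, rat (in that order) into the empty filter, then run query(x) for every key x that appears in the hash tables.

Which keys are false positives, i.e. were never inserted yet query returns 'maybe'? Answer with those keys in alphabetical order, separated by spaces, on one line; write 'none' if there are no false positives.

Start: bits=000000000
After insert 'yak': sets bits 1 2 5 -> bits=011001000
After insert 'bee': sets bits 1 3 6 -> bits=011101100
After insert 'rat': sets bits 0 5 -> bits=111101100
Not inserted: elk gnu koi owl — query each against bits=111101100:
query elk: checks bit0=1, bit2=1, bit3=1 (all 1) -> maybe => FALSE POSITIVE
query gnu: checks bit0=1, bit6=1, bit8=0 (has a 0) -> no => not a false positive
query koi: checks bit1=1, bit3=1 (all 1) -> maybe => FALSE POSITIVE
query owl: checks bit1=1, bit7=0, bit8=0 (has a 0) -> no => not a false positive
False positives (alphabetical): elk koi

Answer: elk koi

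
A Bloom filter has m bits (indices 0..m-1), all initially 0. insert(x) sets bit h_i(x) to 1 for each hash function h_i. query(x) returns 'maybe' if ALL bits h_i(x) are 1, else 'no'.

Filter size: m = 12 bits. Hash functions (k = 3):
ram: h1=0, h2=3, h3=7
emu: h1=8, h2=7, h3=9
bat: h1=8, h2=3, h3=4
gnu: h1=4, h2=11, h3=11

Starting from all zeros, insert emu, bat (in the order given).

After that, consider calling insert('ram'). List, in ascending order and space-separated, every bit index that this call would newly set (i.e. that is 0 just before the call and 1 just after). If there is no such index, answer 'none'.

Start: bits=000000000000
After insert 'emu': sets bits 7 8 9 -> bits=000000011100
After insert 'bat': sets bits 3 4 8 -> bits=000110011100
insert 'ram' would touch bits 0 3 7; currently bit0=0, bit3=1, bit7=1
Bits that are 0 among those (would change 0->1): 0

Answer: 0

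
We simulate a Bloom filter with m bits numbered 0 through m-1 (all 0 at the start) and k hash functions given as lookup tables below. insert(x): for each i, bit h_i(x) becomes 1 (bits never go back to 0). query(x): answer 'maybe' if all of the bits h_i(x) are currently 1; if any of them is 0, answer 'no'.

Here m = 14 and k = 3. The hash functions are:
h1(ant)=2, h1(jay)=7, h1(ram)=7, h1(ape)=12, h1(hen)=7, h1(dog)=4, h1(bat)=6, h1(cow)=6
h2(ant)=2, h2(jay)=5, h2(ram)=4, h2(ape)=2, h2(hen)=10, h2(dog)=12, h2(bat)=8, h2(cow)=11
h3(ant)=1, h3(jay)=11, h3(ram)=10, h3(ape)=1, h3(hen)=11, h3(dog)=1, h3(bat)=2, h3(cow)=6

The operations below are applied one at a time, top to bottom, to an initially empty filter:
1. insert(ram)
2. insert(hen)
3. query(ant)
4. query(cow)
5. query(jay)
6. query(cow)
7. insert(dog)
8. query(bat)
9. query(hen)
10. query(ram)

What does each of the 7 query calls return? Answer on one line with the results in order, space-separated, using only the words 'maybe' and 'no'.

Answer: no no no no no maybe maybe

Derivation:
Start: bits=00000000000000
Op 1: insert ram -> sets bits 4 7 10 -> bits=00001001001000
Op 2: insert hen -> sets bits 7 10 11 -> bits=00001001001100
Op 3: query ant -> checks bit1=0, bit2=0 (has a 0) -> no
Op 4: query cow -> checks bit6=0, bit11=1 (has a 0) -> no
Op 5: query jay -> checks bit5=0, bit7=1, bit11=1 (has a 0) -> no
Op 6: query cow -> checks bit6=0, bit11=1 (has a 0) -> no
Op 7: insert dog -> sets bits 1 4 12 -> bits=01001001001110
Op 8: query bat -> checks bit2=0, bit6=0, bit8=0 (has a 0) -> no
Op 9: query hen -> checks bit7=1, bit10=1, bit11=1 (all 1) -> maybe
Op 10: query ram -> checks bit4=1, bit7=1, bit10=1 (all 1) -> maybe
Query results in order: no no no no no maybe maybe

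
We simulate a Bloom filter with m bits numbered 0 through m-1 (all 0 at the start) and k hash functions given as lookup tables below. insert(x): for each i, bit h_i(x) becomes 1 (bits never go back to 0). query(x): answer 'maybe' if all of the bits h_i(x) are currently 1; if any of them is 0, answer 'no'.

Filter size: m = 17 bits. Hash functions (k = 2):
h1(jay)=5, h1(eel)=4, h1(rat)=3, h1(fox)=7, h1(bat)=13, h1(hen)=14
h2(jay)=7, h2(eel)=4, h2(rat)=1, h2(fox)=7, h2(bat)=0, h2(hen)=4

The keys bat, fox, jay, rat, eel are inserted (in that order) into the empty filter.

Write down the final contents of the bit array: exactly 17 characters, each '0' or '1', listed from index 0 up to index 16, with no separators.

Start: bits=00000000000000000
After insert 'bat': sets bits 0 13 -> bits=10000000000001000
After insert 'fox': sets bits 7 -> bits=10000001000001000
After insert 'jay': sets bits 5 7 -> bits=10000101000001000
After insert 'rat': sets bits 1 3 -> bits=11010101000001000
After insert 'eel': sets bits 4 -> bits=11011101000001000

Answer: 11011101000001000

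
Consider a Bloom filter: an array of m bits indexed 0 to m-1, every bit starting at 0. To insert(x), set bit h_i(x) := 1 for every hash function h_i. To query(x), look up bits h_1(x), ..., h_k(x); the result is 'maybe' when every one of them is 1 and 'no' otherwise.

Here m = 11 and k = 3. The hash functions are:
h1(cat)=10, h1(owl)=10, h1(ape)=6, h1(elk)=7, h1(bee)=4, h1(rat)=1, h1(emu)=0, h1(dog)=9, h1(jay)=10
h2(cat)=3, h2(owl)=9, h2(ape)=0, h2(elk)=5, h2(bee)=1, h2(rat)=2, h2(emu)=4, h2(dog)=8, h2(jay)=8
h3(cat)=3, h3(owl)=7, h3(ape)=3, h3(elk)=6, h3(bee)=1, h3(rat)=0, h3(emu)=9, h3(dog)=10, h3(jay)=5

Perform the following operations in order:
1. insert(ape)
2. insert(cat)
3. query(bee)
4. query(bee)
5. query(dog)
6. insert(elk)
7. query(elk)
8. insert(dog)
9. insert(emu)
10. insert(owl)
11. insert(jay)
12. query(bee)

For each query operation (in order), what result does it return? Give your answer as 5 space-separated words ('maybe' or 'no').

Start: bits=00000000000
Op 1: insert ape -> sets bits 0 3 6 -> bits=10010010000
Op 2: insert cat -> sets bits 3 10 -> bits=10010010001
Op 3: query bee -> checks bit1=0, bit4=0 (has a 0) -> no
Op 4: query bee -> checks bit1=0, bit4=0 (has a 0) -> no
Op 5: query dog -> checks bit8=0, bit9=0, bit10=1 (has a 0) -> no
Op 6: insert elk -> sets bits 5 6 7 -> bits=10010111001
Op 7: query elk -> checks bit5=1, bit6=1, bit7=1 (all 1) -> maybe
Op 8: insert dog -> sets bits 8 9 10 -> bits=10010111111
Op 9: insert emu -> sets bits 0 4 9 -> bits=10011111111
Op 10: insert owl -> sets bits 7 9 10 -> bits=10011111111
Op 11: insert jay -> sets bits 5 8 10 -> bits=10011111111
Op 12: query bee -> checks bit1=0, bit4=1 (has a 0) -> no
Query results in order: no no no maybe no

Answer: no no no maybe no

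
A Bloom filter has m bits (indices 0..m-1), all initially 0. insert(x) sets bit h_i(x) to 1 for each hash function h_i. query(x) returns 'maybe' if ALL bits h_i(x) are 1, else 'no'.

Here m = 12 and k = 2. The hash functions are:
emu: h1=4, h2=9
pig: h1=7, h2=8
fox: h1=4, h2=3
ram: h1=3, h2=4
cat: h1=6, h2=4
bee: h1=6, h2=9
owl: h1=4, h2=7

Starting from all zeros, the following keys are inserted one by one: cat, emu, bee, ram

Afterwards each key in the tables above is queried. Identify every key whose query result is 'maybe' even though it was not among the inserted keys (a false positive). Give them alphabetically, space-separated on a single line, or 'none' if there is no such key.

Answer: fox

Derivation:
Start: bits=000000000000
After insert 'cat': sets bits 4 6 -> bits=000010100000
After insert 'emu': sets bits 4 9 -> bits=000010100100
After insert 'bee': sets bits 6 9 -> bits=000010100100
After insert 'ram': sets bits 3 4 -> bits=000110100100
Not inserted: fox owl pig — query each against bits=000110100100:
query fox: checks bit3=1, bit4=1 (all 1) -> maybe => FALSE POSITIVE
query owl: checks bit4=1, bit7=0 (has a 0) -> no => not a false positive
query pig: checks bit7=0, bit8=0 (has a 0) -> no => not a false positive
False positives (alphabetical): fox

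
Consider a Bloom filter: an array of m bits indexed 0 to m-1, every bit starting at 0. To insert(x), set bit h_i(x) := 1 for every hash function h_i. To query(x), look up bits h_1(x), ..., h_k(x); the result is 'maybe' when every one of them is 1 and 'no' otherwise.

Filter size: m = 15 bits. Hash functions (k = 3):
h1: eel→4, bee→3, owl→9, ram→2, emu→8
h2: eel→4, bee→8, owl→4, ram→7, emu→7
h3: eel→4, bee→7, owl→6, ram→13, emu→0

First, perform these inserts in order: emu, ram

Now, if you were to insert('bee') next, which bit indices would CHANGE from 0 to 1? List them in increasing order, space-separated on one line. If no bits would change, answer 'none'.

Start: bits=000000000000000
After insert 'emu': sets bits 0 7 8 -> bits=100000011000000
After insert 'ram': sets bits 2 7 13 -> bits=101000011000010
insert 'bee' would touch bits 3 7 8; currently bit3=0, bit7=1, bit8=1
Bits that are 0 among those (would change 0->1): 3

Answer: 3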